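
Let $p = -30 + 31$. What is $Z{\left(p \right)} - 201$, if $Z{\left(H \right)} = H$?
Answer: $-200$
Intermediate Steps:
$p = 1$
$Z{\left(p \right)} - 201 = 1 - 201 = -200$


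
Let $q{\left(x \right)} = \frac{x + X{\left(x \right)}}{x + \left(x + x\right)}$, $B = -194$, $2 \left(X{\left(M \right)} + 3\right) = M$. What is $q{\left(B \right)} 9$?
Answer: $\frac{441}{97} \approx 4.5464$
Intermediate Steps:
$X{\left(M \right)} = -3 + \frac{M}{2}$
$q{\left(x \right)} = \frac{-3 + \frac{3 x}{2}}{3 x}$ ($q{\left(x \right)} = \frac{x + \left(-3 + \frac{x}{2}\right)}{x + \left(x + x\right)} = \frac{-3 + \frac{3 x}{2}}{x + 2 x} = \frac{-3 + \frac{3 x}{2}}{3 x}$)
$q{\left(B \right)} 9 = \frac{-2 - 194}{2 \left(-194\right)} 9 = \frac{1}{2} \left(- \frac{1}{194}\right) \left(-196\right) 9 = \frac{49}{97} \cdot 9 = \frac{441}{97}$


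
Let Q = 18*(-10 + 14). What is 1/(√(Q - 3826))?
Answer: -I*√3754/3754 ≈ -0.016321*I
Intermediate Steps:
Q = 72 (Q = 18*4 = 72)
1/(√(Q - 3826)) = 1/(√(72 - 3826)) = 1/(√(-3754)) = 1/(I*√3754) = -I*√3754/3754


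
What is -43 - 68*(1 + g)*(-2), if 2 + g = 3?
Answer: 229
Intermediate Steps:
g = 1 (g = -2 + 3 = 1)
-43 - 68*(1 + g)*(-2) = -43 - 68*(1 + 1)*(-2) = -43 - 136*(-2) = -43 - 68*(-4) = -43 + 272 = 229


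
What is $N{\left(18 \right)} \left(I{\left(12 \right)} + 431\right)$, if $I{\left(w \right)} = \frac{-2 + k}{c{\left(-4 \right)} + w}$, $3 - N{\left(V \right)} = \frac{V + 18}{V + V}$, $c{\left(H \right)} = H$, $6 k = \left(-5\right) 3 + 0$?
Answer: $\frac{6887}{8} \approx 860.88$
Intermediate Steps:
$k = - \frac{5}{2}$ ($k = \frac{\left(-5\right) 3 + 0}{6} = \frac{-15 + 0}{6} = \frac{1}{6} \left(-15\right) = - \frac{5}{2} \approx -2.5$)
$N{\left(V \right)} = 3 - \frac{18 + V}{2 V}$ ($N{\left(V \right)} = 3 - \frac{V + 18}{V + V} = 3 - \frac{18 + V}{2 V}$)
$I{\left(w \right)} = - \frac{9}{2 \left(-4 + w\right)}$ ($I{\left(w \right)} = \frac{-2 - \frac{5}{2}}{-4 + w} = - \frac{9}{2 \left(-4 + w\right)}$)
$N{\left(18 \right)} \left(I{\left(12 \right)} + 431\right) = \left(\frac{5}{2} - \frac{9}{18}\right) \left(- \frac{9}{-8 + 2 \cdot 12} + 431\right) = \left(\frac{5}{2} - \frac{1}{2}\right) \left(- \frac{9}{-8 + 24} + 431\right) = \left(\frac{5}{2} - \frac{1}{2}\right) \left(- \frac{9}{16} + 431\right) = 2 \left(\left(-9\right) \frac{1}{16} + 431\right) = 2 \left(- \frac{9}{16} + 431\right) = 2 \cdot \frac{6887}{16} = \frac{6887}{8}$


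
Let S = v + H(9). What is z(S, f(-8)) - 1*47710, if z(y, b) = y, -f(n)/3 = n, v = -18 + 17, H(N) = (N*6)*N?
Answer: -47225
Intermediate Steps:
H(N) = 6*N² (H(N) = (6*N)*N = 6*N²)
v = -1
f(n) = -3*n
S = 485 (S = -1 + 6*9² = -1 + 6*81 = -1 + 486 = 485)
z(S, f(-8)) - 1*47710 = 485 - 1*47710 = 485 - 47710 = -47225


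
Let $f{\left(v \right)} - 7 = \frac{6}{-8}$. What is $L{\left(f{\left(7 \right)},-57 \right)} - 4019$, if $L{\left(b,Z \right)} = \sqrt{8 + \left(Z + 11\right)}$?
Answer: $-4019 + i \sqrt{38} \approx -4019.0 + 6.1644 i$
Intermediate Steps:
$f{\left(v \right)} = \frac{25}{4}$ ($f{\left(v \right)} = 7 + \frac{6}{-8} = 7 + 6 \left(- \frac{1}{8}\right) = 7 - \frac{3}{4} = \frac{25}{4}$)
$L{\left(b,Z \right)} = \sqrt{19 + Z}$ ($L{\left(b,Z \right)} = \sqrt{8 + \left(11 + Z\right)} = \sqrt{19 + Z}$)
$L{\left(f{\left(7 \right)},-57 \right)} - 4019 = \sqrt{19 - 57} - 4019 = \sqrt{-38} - 4019 = i \sqrt{38} - 4019 = -4019 + i \sqrt{38}$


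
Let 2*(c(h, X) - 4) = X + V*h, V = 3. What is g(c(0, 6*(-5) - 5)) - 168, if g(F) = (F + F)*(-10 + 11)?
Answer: -195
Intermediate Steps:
c(h, X) = 4 + X/2 + 3*h/2 (c(h, X) = 4 + (X + 3*h)/2 = 4 + (X/2 + 3*h/2) = 4 + X/2 + 3*h/2)
g(F) = 2*F (g(F) = (2*F)*1 = 2*F)
g(c(0, 6*(-5) - 5)) - 168 = 2*(4 + (6*(-5) - 5)/2 + (3/2)*0) - 168 = 2*(4 + (-30 - 5)/2 + 0) - 168 = 2*(4 + (½)*(-35) + 0) - 168 = 2*(4 - 35/2 + 0) - 168 = 2*(-27/2) - 168 = -27 - 168 = -195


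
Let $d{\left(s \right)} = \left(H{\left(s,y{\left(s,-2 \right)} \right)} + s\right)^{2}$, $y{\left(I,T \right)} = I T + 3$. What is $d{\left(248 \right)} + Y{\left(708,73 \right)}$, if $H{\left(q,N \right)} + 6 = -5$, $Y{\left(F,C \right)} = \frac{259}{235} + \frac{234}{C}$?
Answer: $\frac{963653092}{17155} \approx 56173.0$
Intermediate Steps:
$y{\left(I,T \right)} = 3 + I T$
$Y{\left(F,C \right)} = \frac{259}{235} + \frac{234}{C}$ ($Y{\left(F,C \right)} = 259 \cdot \frac{1}{235} + \frac{234}{C} = \frac{259}{235} + \frac{234}{C}$)
$H{\left(q,N \right)} = -11$ ($H{\left(q,N \right)} = -6 - 5 = -11$)
$d{\left(s \right)} = \left(-11 + s\right)^{2}$
$d{\left(248 \right)} + Y{\left(708,73 \right)} = \left(-11 + 248\right)^{2} + \left(\frac{259}{235} + \frac{234}{73}\right) = 237^{2} + \left(\frac{259}{235} + 234 \cdot \frac{1}{73}\right) = 56169 + \left(\frac{259}{235} + \frac{234}{73}\right) = 56169 + \frac{73897}{17155} = \frac{963653092}{17155}$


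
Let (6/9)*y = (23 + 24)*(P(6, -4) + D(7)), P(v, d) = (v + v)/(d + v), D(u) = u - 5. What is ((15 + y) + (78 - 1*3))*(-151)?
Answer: -98754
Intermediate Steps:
D(u) = -5 + u
P(v, d) = 2*v/(d + v) (P(v, d) = (2*v)/(d + v) = 2*v/(d + v))
y = 564 (y = 3*((23 + 24)*(2*6/(-4 + 6) + (-5 + 7)))/2 = 3*(47*(2*6/2 + 2))/2 = 3*(47*(2*6*(½) + 2))/2 = 3*(47*(6 + 2))/2 = 3*(47*8)/2 = (3/2)*376 = 564)
((15 + y) + (78 - 1*3))*(-151) = ((15 + 564) + (78 - 1*3))*(-151) = (579 + (78 - 3))*(-151) = (579 + 75)*(-151) = 654*(-151) = -98754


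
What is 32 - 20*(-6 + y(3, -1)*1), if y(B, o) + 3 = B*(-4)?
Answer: 452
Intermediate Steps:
y(B, o) = -3 - 4*B (y(B, o) = -3 + B*(-4) = -3 - 4*B)
32 - 20*(-6 + y(3, -1)*1) = 32 - 20*(-6 + (-3 - 4*3)*1) = 32 - 20*(-6 + (-3 - 12)*1) = 32 - 20*(-6 - 15*1) = 32 - 20*(-6 - 15) = 32 - 20*(-21) = 32 + 420 = 452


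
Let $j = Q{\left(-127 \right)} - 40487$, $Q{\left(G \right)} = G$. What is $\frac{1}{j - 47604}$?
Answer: $- \frac{1}{88218} \approx -1.1336 \cdot 10^{-5}$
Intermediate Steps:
$j = -40614$ ($j = -127 - 40487 = -40614$)
$\frac{1}{j - 47604} = \frac{1}{-40614 - 47604} = \frac{1}{-88218} = - \frac{1}{88218}$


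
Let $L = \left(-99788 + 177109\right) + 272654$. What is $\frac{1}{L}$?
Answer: $\frac{1}{349975} \approx 2.8573 \cdot 10^{-6}$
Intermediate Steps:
$L = 349975$ ($L = 77321 + 272654 = 349975$)
$\frac{1}{L} = \frac{1}{349975}$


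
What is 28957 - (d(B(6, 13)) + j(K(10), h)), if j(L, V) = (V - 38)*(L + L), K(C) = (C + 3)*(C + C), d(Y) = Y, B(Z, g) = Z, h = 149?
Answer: -28769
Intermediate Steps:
K(C) = 2*C*(3 + C) (K(C) = (3 + C)*(2*C) = 2*C*(3 + C))
j(L, V) = 2*L*(-38 + V) (j(L, V) = (-38 + V)*(2*L) = 2*L*(-38 + V))
28957 - (d(B(6, 13)) + j(K(10), h)) = 28957 - (6 + 2*(2*10*(3 + 10))*(-38 + 149)) = 28957 - (6 + 2*(2*10*13)*111) = 28957 - (6 + 2*260*111) = 28957 - (6 + 57720) = 28957 - 1*57726 = 28957 - 57726 = -28769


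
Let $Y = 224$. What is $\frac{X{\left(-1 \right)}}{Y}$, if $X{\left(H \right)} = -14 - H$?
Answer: $- \frac{13}{224} \approx -0.058036$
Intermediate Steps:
$\frac{X{\left(-1 \right)}}{Y} = \frac{-14 - -1}{224} = \left(-14 + 1\right) \frac{1}{224} = \left(-13\right) \frac{1}{224} = - \frac{13}{224}$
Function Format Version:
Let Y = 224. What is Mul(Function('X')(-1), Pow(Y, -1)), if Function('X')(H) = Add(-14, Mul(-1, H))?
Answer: Rational(-13, 224) ≈ -0.058036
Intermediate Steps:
Mul(Function('X')(-1), Pow(Y, -1)) = Mul(Add(-14, Mul(-1, -1)), Pow(224, -1)) = Mul(Add(-14, 1), Rational(1, 224)) = Mul(-13, Rational(1, 224)) = Rational(-13, 224)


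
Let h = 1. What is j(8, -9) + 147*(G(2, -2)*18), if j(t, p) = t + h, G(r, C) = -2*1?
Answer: -5283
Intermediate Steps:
G(r, C) = -2
j(t, p) = 1 + t (j(t, p) = t + 1 = 1 + t)
j(8, -9) + 147*(G(2, -2)*18) = (1 + 8) + 147*(-2*18) = 9 + 147*(-36) = 9 - 5292 = -5283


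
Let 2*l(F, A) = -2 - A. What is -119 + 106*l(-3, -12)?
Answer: 411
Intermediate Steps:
l(F, A) = -1 - A/2 (l(F, A) = (-2 - A)/2 = -1 - A/2)
-119 + 106*l(-3, -12) = -119 + 106*(-1 - 1/2*(-12)) = -119 + 106*(-1 + 6) = -119 + 106*5 = -119 + 530 = 411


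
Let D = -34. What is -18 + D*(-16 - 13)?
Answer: 968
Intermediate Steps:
-18 + D*(-16 - 13) = -18 - 34*(-16 - 13) = -18 - 34*(-29) = -18 + 986 = 968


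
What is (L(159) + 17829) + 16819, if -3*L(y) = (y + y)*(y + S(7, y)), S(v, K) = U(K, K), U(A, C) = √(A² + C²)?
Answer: 17794 - 16854*√2 ≈ -6041.2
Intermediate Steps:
S(v, K) = √2*√(K²) (S(v, K) = √(K² + K²) = √(2*K²) = √2*√(K²))
L(y) = -2*y*(y + √2*√(y²))/3 (L(y) = -(y + y)*(y + √2*√(y²))/3 = -2*y*(y + √2*√(y²))/3)
(L(159) + 17829) + 16819 = (-⅔*159*(159 + √2*√(159²)) + 17829) + 16819 = (-⅔*159*(159 + √2*√25281) + 17829) + 16819 = (-⅔*159*(159 + √2*159) + 17829) + 16819 = (-⅔*159*(159 + 159*√2) + 17829) + 16819 = ((-16854 - 16854*√2) + 17829) + 16819 = (975 - 16854*√2) + 16819 = 17794 - 16854*√2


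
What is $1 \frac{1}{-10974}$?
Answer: $- \frac{1}{10974} \approx -9.1124 \cdot 10^{-5}$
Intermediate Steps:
$1 \frac{1}{-10974} = 1 \left(- \frac{1}{10974}\right) = - \frac{1}{10974}$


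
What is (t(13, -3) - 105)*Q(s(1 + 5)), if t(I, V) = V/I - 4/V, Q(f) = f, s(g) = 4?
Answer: -16208/39 ≈ -415.59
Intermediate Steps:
t(I, V) = -4/V + V/I
(t(13, -3) - 105)*Q(s(1 + 5)) = ((-4/(-3) - 3/13) - 105)*4 = ((-4*(-⅓) - 3*1/13) - 105)*4 = ((4/3 - 3/13) - 105)*4 = (43/39 - 105)*4 = -4052/39*4 = -16208/39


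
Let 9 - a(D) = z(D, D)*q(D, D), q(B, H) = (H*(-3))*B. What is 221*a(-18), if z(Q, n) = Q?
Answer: -3864627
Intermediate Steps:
q(B, H) = -3*B*H (q(B, H) = (-3*H)*B = -3*B*H)
a(D) = 9 + 3*D³ (a(D) = 9 - D*(-3*D*D) = 9 - D*(-3*D²) = 9 - (-3)*D³ = 9 + 3*D³)
221*a(-18) = 221*(9 + 3*(-18)³) = 221*(9 + 3*(-5832)) = 221*(9 - 17496) = 221*(-17487) = -3864627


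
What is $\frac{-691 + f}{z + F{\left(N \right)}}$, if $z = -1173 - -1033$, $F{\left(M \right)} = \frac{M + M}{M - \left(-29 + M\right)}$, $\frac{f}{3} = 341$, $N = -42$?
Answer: $- \frac{2407}{1036} \approx -2.3234$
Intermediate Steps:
$f = 1023$ ($f = 3 \cdot 341 = 1023$)
$F{\left(M \right)} = \frac{2 M}{29}$
$z = -140$ ($z = -1173 + 1033 = -140$)
$\frac{-691 + f}{z + F{\left(N \right)}} = \frac{-691 + 1023}{-140 + \frac{2}{29} \left(-42\right)} = \frac{332}{-140 - \frac{84}{29}} = \frac{332}{- \frac{4144}{29}} = 332 \left(- \frac{29}{4144}\right) = - \frac{2407}{1036}$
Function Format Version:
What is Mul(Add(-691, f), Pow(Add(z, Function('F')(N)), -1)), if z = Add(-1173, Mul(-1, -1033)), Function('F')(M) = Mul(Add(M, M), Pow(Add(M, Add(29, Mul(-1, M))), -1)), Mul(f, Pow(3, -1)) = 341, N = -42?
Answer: Rational(-2407, 1036) ≈ -2.3234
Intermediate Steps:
f = 1023 (f = Mul(3, 341) = 1023)
Function('F')(M) = Mul(Rational(2, 29), M) (Function('F')(M) = Mul(Mul(2, M), Pow(29, -1)) = Mul(Mul(2, M), Rational(1, 29)) = Mul(Rational(2, 29), M))
z = -140 (z = Add(-1173, 1033) = -140)
Mul(Add(-691, f), Pow(Add(z, Function('F')(N)), -1)) = Mul(Add(-691, 1023), Pow(Add(-140, Mul(Rational(2, 29), -42)), -1)) = Mul(332, Pow(Add(-140, Rational(-84, 29)), -1)) = Mul(332, Pow(Rational(-4144, 29), -1)) = Mul(332, Rational(-29, 4144)) = Rational(-2407, 1036)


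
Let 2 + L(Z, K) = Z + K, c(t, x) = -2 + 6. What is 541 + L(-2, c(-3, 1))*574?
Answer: 541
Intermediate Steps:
c(t, x) = 4
L(Z, K) = -2 + K + Z (L(Z, K) = -2 + (Z + K) = -2 + (K + Z) = -2 + K + Z)
541 + L(-2, c(-3, 1))*574 = 541 + (-2 + 4 - 2)*574 = 541 + 0*574 = 541 + 0 = 541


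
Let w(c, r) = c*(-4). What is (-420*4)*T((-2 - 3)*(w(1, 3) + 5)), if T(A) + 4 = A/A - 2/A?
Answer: 4368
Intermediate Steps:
w(c, r) = -4*c
T(A) = -3 - 2/A (T(A) = -4 + (A/A - 2/A) = -4 + (1 - 2/A) = -3 - 2/A)
(-420*4)*T((-2 - 3)*(w(1, 3) + 5)) = (-420*4)*(-3 - 2*1/((-2 - 3)*(-4*1 + 5))) = (-28*60)*(-3 - 2*(-1/(5*(-4 + 5)))) = -1680*(-3 - 2/((-5*1))) = -1680*(-3 - 2/(-5)) = -1680*(-3 - 2*(-⅕)) = -1680*(-3 + ⅖) = -1680*(-13/5) = 4368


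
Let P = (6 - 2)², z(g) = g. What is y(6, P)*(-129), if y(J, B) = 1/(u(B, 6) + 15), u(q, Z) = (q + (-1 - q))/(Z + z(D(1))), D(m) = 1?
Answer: -903/104 ≈ -8.6827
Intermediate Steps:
P = 16 (P = 4² = 16)
u(q, Z) = -1/(1 + Z) (u(q, Z) = (q + (-1 - q))/(Z + 1) = -1/(1 + Z))
y(J, B) = 7/104 (y(J, B) = 1/(-1/(1 + 6) + 15) = 1/(-1/7 + 15) = 1/(-1*⅐ + 15) = 1/(-⅐ + 15) = 1/(104/7) = 7/104)
y(6, P)*(-129) = (7/104)*(-129) = -903/104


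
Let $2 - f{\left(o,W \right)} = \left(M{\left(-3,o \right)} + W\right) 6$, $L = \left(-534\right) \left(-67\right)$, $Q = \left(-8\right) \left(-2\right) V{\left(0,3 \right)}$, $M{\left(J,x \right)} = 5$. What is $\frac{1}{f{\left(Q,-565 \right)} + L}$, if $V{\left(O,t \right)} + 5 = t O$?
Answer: $\frac{1}{39140} \approx 2.5549 \cdot 10^{-5}$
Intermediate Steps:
$V{\left(O,t \right)} = -5 + O t$ ($V{\left(O,t \right)} = -5 + t O = -5 + O t$)
$Q = -80$ ($Q = \left(-8\right) \left(-2\right) \left(-5 + 0 \cdot 3\right) = 16 \left(-5 + 0\right) = 16 \left(-5\right) = -80$)
$L = 35778$
$f{\left(o,W \right)} = -28 - 6 W$ ($f{\left(o,W \right)} = 2 - \left(5 + W\right) 6 = 2 - \left(30 + 6 W\right) = -28 - 6 W$)
$\frac{1}{f{\left(Q,-565 \right)} + L} = \frac{1}{\left(-28 - -3390\right) + 35778} = \frac{1}{\left(-28 + 3390\right) + 35778} = \frac{1}{3362 + 35778} = \frac{1}{39140}$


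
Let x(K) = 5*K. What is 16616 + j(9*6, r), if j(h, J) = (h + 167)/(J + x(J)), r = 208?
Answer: 1595153/96 ≈ 16616.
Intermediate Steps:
j(h, J) = (167 + h)/(6*J) (j(h, J) = (h + 167)/(J + 5*J) = (167 + h)/((6*J)) = (167 + h)*(1/(6*J)) = (167 + h)/(6*J))
16616 + j(9*6, r) = 16616 + (1/6)*(167 + 9*6)/208 = 16616 + (1/6)*(1/208)*(167 + 54) = 16616 + (1/6)*(1/208)*221 = 16616 + 17/96 = 1595153/96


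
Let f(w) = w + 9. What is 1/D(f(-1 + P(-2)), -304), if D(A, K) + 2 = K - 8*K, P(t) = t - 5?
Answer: 1/2126 ≈ 0.00047037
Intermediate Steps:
P(t) = -5 + t
f(w) = 9 + w
D(A, K) = -2 - 7*K (D(A, K) = -2 + (K - 8*K) = -2 - 7*K)
1/D(f(-1 + P(-2)), -304) = 1/(-2 - 7*(-304)) = 1/(-2 + 2128) = 1/2126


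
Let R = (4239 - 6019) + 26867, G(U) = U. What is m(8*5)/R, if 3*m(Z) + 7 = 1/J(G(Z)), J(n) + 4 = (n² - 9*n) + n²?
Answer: -6617/71146732 ≈ -9.3005e-5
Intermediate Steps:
J(n) = -4 - 9*n + 2*n² (J(n) = -4 + ((n² - 9*n) + n²) = -4 + (-9*n + 2*n²) = -4 - 9*n + 2*n²)
m(Z) = -7/3 + 1/(3*(-4 - 9*Z + 2*Z²))
R = 25087 (R = -1780 + 26867 = 25087)
m(8*5)/R = ((-29 - 504*5 + 14*(8*5)²)/(3*(4 - 2*(8*5)² + 9*(8*5))))/25087 = ((-29 - 63*40 + 14*40²)/(3*(4 - 2*40² + 9*40)))*(1/25087) = ((-29 - 2520 + 14*1600)/(3*(4 - 2*1600 + 360)))*(1/25087) = ((-29 - 2520 + 22400)/(3*(4 - 3200 + 360)))*(1/25087) = ((⅓)*19851/(-2836))*(1/25087) = ((⅓)*(-1/2836)*19851)*(1/25087) = -6617/2836*1/25087 = -6617/71146732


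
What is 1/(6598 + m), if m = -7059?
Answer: -1/461 ≈ -0.0021692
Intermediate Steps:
1/(6598 + m) = 1/(6598 - 7059) = 1/(-461) = -1/461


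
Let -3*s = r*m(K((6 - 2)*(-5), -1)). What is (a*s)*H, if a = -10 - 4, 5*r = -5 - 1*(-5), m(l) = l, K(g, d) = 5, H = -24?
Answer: 0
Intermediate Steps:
r = 0 (r = (-5 - 1*(-5))/5 = (-5 + 5)/5 = (⅕)*0 = 0)
a = -14
s = 0 (s = -0*5 = -⅓*0 = 0)
(a*s)*H = -14*0*(-24) = 0*(-24) = 0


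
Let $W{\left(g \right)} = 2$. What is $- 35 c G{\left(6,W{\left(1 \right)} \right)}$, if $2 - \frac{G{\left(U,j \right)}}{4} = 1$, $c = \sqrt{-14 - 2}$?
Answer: $- 560 i \approx - 560.0 i$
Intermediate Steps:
$c = 4 i$ ($c = \sqrt{-16} = 4 i \approx 4.0 i$)
$G{\left(U,j \right)} = 4$ ($G{\left(U,j \right)} = 8 - 4 = 4$)
$- 35 c G{\left(6,W{\left(1 \right)} \right)} = - 35 \cdot 4 i 4 = - 140 i 4 = - 560 i$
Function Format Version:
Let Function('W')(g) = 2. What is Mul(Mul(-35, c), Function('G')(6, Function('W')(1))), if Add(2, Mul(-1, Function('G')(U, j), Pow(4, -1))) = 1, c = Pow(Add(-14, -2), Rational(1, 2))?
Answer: Mul(-560, I) ≈ Mul(-560.00, I)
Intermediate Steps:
c = Mul(4, I) (c = Pow(-16, Rational(1, 2)) = Mul(4, I) ≈ Mul(4.0000, I))
Function('G')(U, j) = 4 (Function('G')(U, j) = Add(8, Mul(-4, 1)) = Add(8, -4) = 4)
Mul(Mul(-35, c), Function('G')(6, Function('W')(1))) = Mul(Mul(-35, Mul(4, I)), 4) = Mul(Mul(-140, I), 4) = Mul(-560, I)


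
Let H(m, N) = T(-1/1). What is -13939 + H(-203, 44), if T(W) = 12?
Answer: -13927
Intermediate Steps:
H(m, N) = 12
-13939 + H(-203, 44) = -13939 + 12 = -13927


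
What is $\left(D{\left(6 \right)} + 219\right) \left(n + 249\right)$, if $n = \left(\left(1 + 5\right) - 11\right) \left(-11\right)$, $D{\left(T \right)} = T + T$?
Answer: $70224$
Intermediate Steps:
$D{\left(T \right)} = 2 T$
$n = 55$ ($n = \left(6 - 11\right) \left(-11\right) = \left(-5\right) \left(-11\right) = 55$)
$\left(D{\left(6 \right)} + 219\right) \left(n + 249\right) = \left(2 \cdot 6 + 219\right) \left(55 + 249\right) = \left(12 + 219\right) 304 = 231 \cdot 304 = 70224$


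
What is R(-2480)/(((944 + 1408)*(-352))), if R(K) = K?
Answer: 155/51744 ≈ 0.0029955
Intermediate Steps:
R(-2480)/(((944 + 1408)*(-352))) = -2480*(-1/(352*(944 + 1408))) = -2480/(2352*(-352)) = -2480/(-827904) = -2480*(-1/827904) = 155/51744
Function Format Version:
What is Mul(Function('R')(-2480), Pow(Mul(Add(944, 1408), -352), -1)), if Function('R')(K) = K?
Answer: Rational(155, 51744) ≈ 0.0029955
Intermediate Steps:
Mul(Function('R')(-2480), Pow(Mul(Add(944, 1408), -352), -1)) = Mul(-2480, Pow(Mul(Add(944, 1408), -352), -1)) = Mul(-2480, Pow(Mul(2352, -352), -1)) = Mul(-2480, Pow(-827904, -1)) = Mul(-2480, Rational(-1, 827904)) = Rational(155, 51744)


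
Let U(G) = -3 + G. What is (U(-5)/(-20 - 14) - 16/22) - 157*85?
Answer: -2495607/187 ≈ -13345.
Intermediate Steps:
(U(-5)/(-20 - 14) - 16/22) - 157*85 = ((-3 - 5)/(-20 - 14) - 16/22) - 157*85 = (-8/(-34) - 16*1/22) - 13345 = (-8*(-1/34) - 8/11) - 13345 = (4/17 - 8/11) - 13345 = -92/187 - 13345 = -2495607/187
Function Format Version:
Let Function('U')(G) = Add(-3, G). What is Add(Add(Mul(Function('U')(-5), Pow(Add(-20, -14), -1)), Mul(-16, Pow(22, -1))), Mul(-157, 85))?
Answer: Rational(-2495607, 187) ≈ -13345.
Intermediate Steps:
Add(Add(Mul(Function('U')(-5), Pow(Add(-20, -14), -1)), Mul(-16, Pow(22, -1))), Mul(-157, 85)) = Add(Add(Mul(Add(-3, -5), Pow(Add(-20, -14), -1)), Mul(-16, Pow(22, -1))), Mul(-157, 85)) = Add(Add(Mul(-8, Pow(-34, -1)), Mul(-16, Rational(1, 22))), -13345) = Add(Add(Mul(-8, Rational(-1, 34)), Rational(-8, 11)), -13345) = Add(Add(Rational(4, 17), Rational(-8, 11)), -13345) = Add(Rational(-92, 187), -13345) = Rational(-2495607, 187)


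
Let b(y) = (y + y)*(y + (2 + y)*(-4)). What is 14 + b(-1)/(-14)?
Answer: 93/7 ≈ 13.286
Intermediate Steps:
b(y) = 2*y*(-8 - 3*y) (b(y) = (2*y)*(y + (-8 - 4*y)) = (2*y)*(-8 - 3*y) = 2*y*(-8 - 3*y))
14 + b(-1)/(-14) = 14 + (-2*(-1)*(8 + 3*(-1)))/(-14) = 14 - (-1)*(-1)*(8 - 3)/7 = 14 - (-1)*(-1)*5/7 = 14 - 1/14*10 = 14 - 5/7 = 93/7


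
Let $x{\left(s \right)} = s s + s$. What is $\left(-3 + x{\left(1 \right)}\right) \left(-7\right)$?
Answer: $7$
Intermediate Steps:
$x{\left(s \right)} = s + s^{2}$ ($x{\left(s \right)} = s^{2} + s = s + s^{2}$)
$\left(-3 + x{\left(1 \right)}\right) \left(-7\right) = \left(-3 + 1 \left(1 + 1\right)\right) \left(-7\right) = \left(-3 + 1 \cdot 2\right) \left(-7\right) = \left(-3 + 2\right) \left(-7\right) = \left(-1\right) \left(-7\right) = 7$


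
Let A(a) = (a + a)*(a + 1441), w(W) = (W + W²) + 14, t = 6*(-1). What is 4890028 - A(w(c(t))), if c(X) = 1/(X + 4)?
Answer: 38800179/8 ≈ 4.8500e+6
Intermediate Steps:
t = -6
c(X) = 1/(4 + X)
w(W) = 14 + W + W²
A(a) = 2*a*(1441 + a) (A(a) = (2*a)*(1441 + a) = 2*a*(1441 + a))
4890028 - A(w(c(t))) = 4890028 - 2*(14 + 1/(4 - 6) + (1/(4 - 6))²)*(1441 + (14 + 1/(4 - 6) + (1/(4 - 6))²)) = 4890028 - 2*(14 + 1/(-2) + (1/(-2))²)*(1441 + (14 + 1/(-2) + (1/(-2))²)) = 4890028 - 2*(14 - ½ + (-½)²)*(1441 + (14 - ½ + (-½)²)) = 4890028 - 2*(14 - ½ + ¼)*(1441 + (14 - ½ + ¼)) = 4890028 - 2*55*(1441 + 55/4)/4 = 4890028 - 2*55*5819/(4*4) = 4890028 - 1*320045/8 = 4890028 - 320045/8 = 38800179/8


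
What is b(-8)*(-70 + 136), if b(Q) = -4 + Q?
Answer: -792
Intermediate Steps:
b(-8)*(-70 + 136) = (-4 - 8)*(-70 + 136) = -12*66 = -792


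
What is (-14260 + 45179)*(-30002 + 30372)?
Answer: 11440030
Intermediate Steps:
(-14260 + 45179)*(-30002 + 30372) = 30919*370 = 11440030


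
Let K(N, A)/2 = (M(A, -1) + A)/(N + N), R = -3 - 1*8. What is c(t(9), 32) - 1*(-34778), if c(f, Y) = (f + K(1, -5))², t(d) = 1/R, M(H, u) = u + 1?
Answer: 4211274/121 ≈ 34804.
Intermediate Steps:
M(H, u) = 1 + u
R = -11 (R = -3 - 8 = -11)
t(d) = -1/11 (t(d) = 1/(-11) = -1/11)
K(N, A) = A/N (K(N, A) = 2*(((1 - 1) + A)/(N + N)) = 2*((0 + A)/((2*N))) = 2*(A*(1/(2*N))) = 2*(A/(2*N)) = A/N)
c(f, Y) = (-5 + f)² (c(f, Y) = (f - 5/1)² = (f - 5*1)² = (f - 5)² = (-5 + f)²)
c(t(9), 32) - 1*(-34778) = (-5 - 1/11)² - 1*(-34778) = (-56/11)² + 34778 = 3136/121 + 34778 = 4211274/121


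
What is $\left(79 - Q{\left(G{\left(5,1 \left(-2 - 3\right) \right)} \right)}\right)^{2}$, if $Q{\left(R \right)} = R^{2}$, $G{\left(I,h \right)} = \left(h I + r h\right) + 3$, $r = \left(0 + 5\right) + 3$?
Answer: $14175225$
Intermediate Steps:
$r = 8$ ($r = 5 + 3 = 8$)
$G{\left(I,h \right)} = 3 + 8 h + I h$ ($G{\left(I,h \right)} = \left(h I + 8 h\right) + 3 = \left(I h + 8 h\right) + 3 = \left(8 h + I h\right) + 3 = 3 + 8 h + I h$)
$\left(79 - Q{\left(G{\left(5,1 \left(-2 - 3\right) \right)} \right)}\right)^{2} = \left(79 - \left(3 + 8 \cdot 1 \left(-2 - 3\right) + 5 \cdot 1 \left(-2 - 3\right)\right)^{2}\right)^{2} = \left(79 - \left(3 + 8 \cdot 1 \left(-5\right) + 5 \cdot 1 \left(-5\right)\right)^{2}\right)^{2} = \left(79 - \left(3 + 8 \left(-5\right) + 5 \left(-5\right)\right)^{2}\right)^{2} = \left(79 - \left(3 - 40 - 25\right)^{2}\right)^{2} = \left(79 - \left(-62\right)^{2}\right)^{2} = \left(79 - 3844\right)^{2} = \left(-3765\right)^{2} = 14175225$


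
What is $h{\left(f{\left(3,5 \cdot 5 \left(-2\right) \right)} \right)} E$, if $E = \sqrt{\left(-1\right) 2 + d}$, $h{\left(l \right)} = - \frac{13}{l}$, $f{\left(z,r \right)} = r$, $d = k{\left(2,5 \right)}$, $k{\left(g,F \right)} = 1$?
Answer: $\frac{13 i}{50} \approx 0.26 i$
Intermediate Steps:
$d = 1$
$E = i$ ($E = \sqrt{\left(-1\right) 2 + 1} = \sqrt{-2 + 1} = \sqrt{-1} = i \approx 1.0 i$)
$h{\left(f{\left(3,5 \cdot 5 \left(-2\right) \right)} \right)} E = - \frac{13}{5 \cdot 5 \left(-2\right)} i = - \frac{13}{25 \left(-2\right)} i = - \frac{13}{-50} i = \left(-13\right) \left(- \frac{1}{50}\right) i = \frac{13 i}{50}$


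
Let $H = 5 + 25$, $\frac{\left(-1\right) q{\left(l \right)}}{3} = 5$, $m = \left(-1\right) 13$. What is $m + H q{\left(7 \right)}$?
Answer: $-463$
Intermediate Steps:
$m = -13$
$q{\left(l \right)} = -15$ ($q{\left(l \right)} = \left(-3\right) 5 = -15$)
$H = 30$
$m + H q{\left(7 \right)} = -13 + 30 \left(-15\right) = -13 - 450 = -463$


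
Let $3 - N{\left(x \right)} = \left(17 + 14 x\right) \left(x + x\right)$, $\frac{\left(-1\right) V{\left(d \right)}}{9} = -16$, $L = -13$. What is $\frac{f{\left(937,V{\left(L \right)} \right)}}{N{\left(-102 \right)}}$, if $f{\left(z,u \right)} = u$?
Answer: $- \frac{48}{95947} \approx -0.00050028$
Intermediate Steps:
$V{\left(d \right)} = 144$ ($V{\left(d \right)} = \left(-9\right) \left(-16\right) = 144$)
$N{\left(x \right)} = 3 - 2 x \left(17 + 14 x\right)$ ($N{\left(x \right)} = 3 - \left(17 + 14 x\right) \left(x + x\right) = 3 - \left(17 + 14 x\right) 2 x = 3 - 2 x \left(17 + 14 x\right)$)
$\frac{f{\left(937,V{\left(L \right)} \right)}}{N{\left(-102 \right)}} = \frac{144}{3 - -3468 - 28 \left(-102\right)^{2}} = \frac{144}{3 + 3468 - 291312} = \frac{144}{-287841} = 144 \left(- \frac{1}{287841}\right) = - \frac{48}{95947}$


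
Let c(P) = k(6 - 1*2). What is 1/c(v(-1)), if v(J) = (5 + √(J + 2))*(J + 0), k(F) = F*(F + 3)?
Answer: 1/28 ≈ 0.035714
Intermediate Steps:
k(F) = F*(3 + F)
v(J) = J*(5 + √(2 + J)) (v(J) = (5 + √(2 + J))*J = J*(5 + √(2 + J)))
c(P) = 28 (c(P) = (6 - 1*2)*(3 + (6 - 1*2)) = (6 - 2)*(3 + (6 - 2)) = 4*(3 + 4) = 4*7 = 28)
1/c(v(-1)) = 1/28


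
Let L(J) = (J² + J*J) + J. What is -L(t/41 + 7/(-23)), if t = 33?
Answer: -890664/889249 ≈ -1.0016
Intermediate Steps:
L(J) = J + 2*J² (L(J) = (J² + J²) + J = 2*J² + J = J + 2*J²)
-L(t/41 + 7/(-23)) = -(33/41 + 7/(-23))*(1 + 2*(33/41 + 7/(-23))) = -(33*(1/41) + 7*(-1/23))*(1 + 2*(33*(1/41) + 7*(-1/23))) = -(33/41 - 7/23)*(1 + 2*(33/41 - 7/23)) = -472*(1 + 2*(472/943))/943 = -472*(1 + 944/943)/943 = -472*1887/(943*943) = -1*890664/889249 = -890664/889249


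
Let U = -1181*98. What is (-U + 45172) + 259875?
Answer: 420785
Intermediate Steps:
U = -115738
(-U + 45172) + 259875 = (-1*(-115738) + 45172) + 259875 = (115738 + 45172) + 259875 = 160910 + 259875 = 420785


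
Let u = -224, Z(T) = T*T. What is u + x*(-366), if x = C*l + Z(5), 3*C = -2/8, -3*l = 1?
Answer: -56305/6 ≈ -9384.2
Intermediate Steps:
l = -⅓ (l = -⅓*1 = -⅓ ≈ -0.33333)
Z(T) = T²
C = -1/12 (C = (-2/8)/3 = (-2*⅛)/3 = (⅓)*(-¼) = -1/12 ≈ -0.083333)
x = 901/36 (x = -1/12*(-⅓) + 5² = 1/36 + 25 = 901/36 ≈ 25.028)
u + x*(-366) = -224 + (901/36)*(-366) = -224 - 54961/6 = -56305/6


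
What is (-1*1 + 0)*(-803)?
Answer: 803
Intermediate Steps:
(-1*1 + 0)*(-803) = (-1 + 0)*(-803) = -1*(-803) = 803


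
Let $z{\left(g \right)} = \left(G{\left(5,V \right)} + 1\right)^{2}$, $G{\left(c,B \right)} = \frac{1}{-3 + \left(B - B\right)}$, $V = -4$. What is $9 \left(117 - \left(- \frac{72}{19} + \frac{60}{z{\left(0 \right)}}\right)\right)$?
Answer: $- \frac{2430}{19} \approx -127.89$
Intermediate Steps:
$G{\left(c,B \right)} = - \frac{1}{3}$ ($G{\left(c,B \right)} = \frac{1}{-3 + 0} = \frac{1}{-3} = - \frac{1}{3}$)
$z{\left(g \right)} = \frac{4}{9}$ ($z{\left(g \right)} = \left(- \frac{1}{3} + 1\right)^{2} = \left(\frac{2}{3}\right)^{2} = \frac{4}{9}$)
$9 \left(117 - \left(- \frac{72}{19} + \frac{60}{z{\left(0 \right)}}\right)\right) = 9 \left(117 - \left(135 - \frac{72}{19}\right)\right) = 9 \left(117 - \frac{2493}{19}\right) = 9 \left(- \frac{270}{19}\right) = - \frac{2430}{19}$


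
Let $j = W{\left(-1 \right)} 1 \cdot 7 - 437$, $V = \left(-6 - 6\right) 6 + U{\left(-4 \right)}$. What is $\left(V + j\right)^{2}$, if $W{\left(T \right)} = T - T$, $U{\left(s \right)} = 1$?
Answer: $258064$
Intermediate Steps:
$V = -71$ ($V = \left(-6 - 6\right) 6 + 1 = \left(-12\right) 6 + 1 = -72 + 1 = -71$)
$W{\left(T \right)} = 0$
$j = -437$ ($j = 0 \cdot 1 \cdot 7 - 437 = 0 \cdot 7 - 437 = 0 - 437 = -437$)
$\left(V + j\right)^{2} = \left(-71 - 437\right)^{2} = \left(-508\right)^{2} = 258064$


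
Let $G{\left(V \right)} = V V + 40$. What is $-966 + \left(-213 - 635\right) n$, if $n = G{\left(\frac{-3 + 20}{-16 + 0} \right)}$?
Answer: $- \frac{573493}{16} \approx -35843.0$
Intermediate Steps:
$G{\left(V \right)} = 40 + V^{2}$ ($G{\left(V \right)} = V^{2} + 40 = 40 + V^{2}$)
$n = \frac{10529}{256}$ ($n = 40 + \left(\frac{-3 + 20}{-16 + 0}\right)^{2} = 40 + \left(\frac{17}{-16}\right)^{2} = 40 + \left(17 \left(- \frac{1}{16}\right)\right)^{2} = 40 + \left(- \frac{17}{16}\right)^{2} = 40 + \frac{289}{256} = \frac{10529}{256} \approx 41.129$)
$-966 + \left(-213 - 635\right) n = -966 + \left(-213 - 635\right) \frac{10529}{256} = -966 - \frac{558037}{16} = - \frac{573493}{16}$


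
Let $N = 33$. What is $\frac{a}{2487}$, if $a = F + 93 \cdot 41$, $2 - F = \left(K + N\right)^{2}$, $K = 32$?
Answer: $- \frac{410}{2487} \approx -0.16486$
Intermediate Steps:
$F = -4223$ ($F = 2 - \left(32 + 33\right)^{2} = 2 - 65^{2} = 2 - 4225 = -4223$)
$a = -410$ ($a = -4223 + 93 \cdot 41 = -4223 + 3813 = -410$)
$\frac{a}{2487} = - \frac{410}{2487}$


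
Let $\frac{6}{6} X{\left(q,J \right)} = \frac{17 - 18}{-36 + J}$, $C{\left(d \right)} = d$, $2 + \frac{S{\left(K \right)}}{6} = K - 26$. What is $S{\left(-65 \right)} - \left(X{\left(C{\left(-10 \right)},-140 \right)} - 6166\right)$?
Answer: $\frac{987007}{176} \approx 5608.0$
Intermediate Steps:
$S{\left(K \right)} = -168 + 6 K$ ($S{\left(K \right)} = -12 + 6 \left(K - 26\right) = -12 + 6 \left(-26 + K\right) = -12 + \left(-156 + 6 K\right) = -168 + 6 K$)
$X{\left(q,J \right)} = - \frac{1}{-36 + J}$ ($X{\left(q,J \right)} = \frac{17 - 18}{-36 + J} = - \frac{1}{-36 + J}$)
$S{\left(-65 \right)} - \left(X{\left(C{\left(-10 \right)},-140 \right)} - 6166\right) = \left(-168 + 6 \left(-65\right)\right) - \left(- \frac{1}{-36 - 140} - 6166\right) = \left(-168 - 390\right) - \left(- \frac{1}{-176} - 6166\right) = -558 - \left(\left(-1\right) \left(- \frac{1}{176}\right) - 6166\right) = -558 - \left(\frac{1}{176} - 6166\right) = -558 - - \frac{1085215}{176} = -558 + \frac{1085215}{176} = \frac{987007}{176}$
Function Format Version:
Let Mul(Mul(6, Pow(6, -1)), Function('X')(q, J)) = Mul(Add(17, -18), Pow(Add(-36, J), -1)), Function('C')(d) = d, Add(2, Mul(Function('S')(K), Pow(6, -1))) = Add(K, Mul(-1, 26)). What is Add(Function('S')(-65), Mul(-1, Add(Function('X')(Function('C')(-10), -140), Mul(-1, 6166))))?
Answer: Rational(987007, 176) ≈ 5608.0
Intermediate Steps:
Function('S')(K) = Add(-168, Mul(6, K)) (Function('S')(K) = Add(-12, Mul(6, Add(K, Mul(-1, 26)))) = Add(-12, Mul(6, Add(K, -26))) = Add(-12, Mul(6, Add(-26, K))) = Add(-12, Add(-156, Mul(6, K))) = Add(-168, Mul(6, K)))
Function('X')(q, J) = Mul(-1, Pow(Add(-36, J), -1)) (Function('X')(q, J) = Mul(Add(17, -18), Pow(Add(-36, J), -1)) = Mul(-1, Pow(Add(-36, J), -1)))
Add(Function('S')(-65), Mul(-1, Add(Function('X')(Function('C')(-10), -140), Mul(-1, 6166)))) = Add(Add(-168, Mul(6, -65)), Mul(-1, Add(Mul(-1, Pow(Add(-36, -140), -1)), Mul(-1, 6166)))) = Add(Add(-168, -390), Mul(-1, Add(Mul(-1, Pow(-176, -1)), -6166))) = Add(-558, Mul(-1, Add(Mul(-1, Rational(-1, 176)), -6166))) = Add(-558, Mul(-1, Add(Rational(1, 176), -6166))) = Add(-558, Mul(-1, Rational(-1085215, 176))) = Add(-558, Rational(1085215, 176)) = Rational(987007, 176)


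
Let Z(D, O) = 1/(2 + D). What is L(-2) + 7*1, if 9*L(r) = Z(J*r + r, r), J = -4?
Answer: 505/72 ≈ 7.0139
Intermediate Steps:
L(r) = 1/(9*(2 - 3*r)) (L(r) = 1/(9*(2 + (-4*r + r))) = 1/(9*(2 - 3*r)))
L(-2) + 7*1 = 1/(9*(2 - 3*(-2))) + 7*1 = 1/(9*(2 + 6)) + 7 = (⅑)/8 + 7 = (⅑)*(⅛) + 7 = 1/72 + 7 = 505/72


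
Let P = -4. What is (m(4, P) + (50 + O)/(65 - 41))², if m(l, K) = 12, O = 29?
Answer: 134689/576 ≈ 233.83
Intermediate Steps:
(m(4, P) + (50 + O)/(65 - 41))² = (12 + (50 + 29)/(65 - 41))² = (12 + 79/24)² = (367/24)² = 134689/576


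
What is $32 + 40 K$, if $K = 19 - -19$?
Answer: $1552$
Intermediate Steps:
$K = 38$ ($K = 19 + 19 = 38$)
$32 + 40 K = 32 + 40 \cdot 38 = 32 + 1520 = 1552$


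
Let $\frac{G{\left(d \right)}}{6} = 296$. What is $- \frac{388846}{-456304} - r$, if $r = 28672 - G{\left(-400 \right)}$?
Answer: $- \frac{6136181769}{228152} \approx -26895.0$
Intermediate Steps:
$G{\left(d \right)} = 1776$ ($G{\left(d \right)} = 6 \cdot 296 = 1776$)
$r = 26896$ ($r = 28672 - 1776 = 26896$)
$- \frac{388846}{-456304} - r = - \frac{388846}{-456304} - 26896 = \left(-388846\right) \left(- \frac{1}{456304}\right) - 26896 = \frac{194423}{228152} - 26896 = - \frac{6136181769}{228152}$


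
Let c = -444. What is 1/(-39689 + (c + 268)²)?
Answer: -1/8713 ≈ -0.00011477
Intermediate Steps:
1/(-39689 + (c + 268)²) = 1/(-39689 + (-444 + 268)²) = 1/(-39689 + (-176)²) = 1/(-39689 + 30976) = 1/(-8713) = -1/8713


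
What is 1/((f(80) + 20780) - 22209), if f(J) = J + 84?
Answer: -1/1265 ≈ -0.00079051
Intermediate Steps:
f(J) = 84 + J
1/((f(80) + 20780) - 22209) = 1/(((84 + 80) + 20780) - 22209) = 1/((164 + 20780) - 22209) = 1/(20944 - 22209) = 1/(-1265) = -1/1265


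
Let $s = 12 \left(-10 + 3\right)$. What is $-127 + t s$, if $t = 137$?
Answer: $-11635$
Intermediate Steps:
$s = -84$ ($s = 12 \left(-7\right) = -84$)
$-127 + t s = -127 + 137 \left(-84\right) = -127 - 11508 = -11635$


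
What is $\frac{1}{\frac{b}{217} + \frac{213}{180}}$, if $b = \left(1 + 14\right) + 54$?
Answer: $\frac{13020}{19547} \approx 0.66609$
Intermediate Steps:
$b = 69$ ($b = 15 + 54 = 69$)
$\frac{1}{\frac{b}{217} + \frac{213}{180}} = \frac{1}{\frac{69}{217} + \frac{213}{180}} = \frac{1}{69 \cdot \frac{1}{217} + 213 \cdot \frac{1}{180}} = \frac{1}{\frac{69}{217} + \frac{71}{60}} = \frac{1}{\frac{19547}{13020}} = \frac{13020}{19547}$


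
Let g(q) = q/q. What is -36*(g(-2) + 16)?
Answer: -612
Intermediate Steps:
g(q) = 1
-36*(g(-2) + 16) = -36*(1 + 16) = -36*17 = -612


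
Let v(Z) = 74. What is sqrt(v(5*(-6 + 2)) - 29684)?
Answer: 3*I*sqrt(3290) ≈ 172.08*I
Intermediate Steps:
sqrt(v(5*(-6 + 2)) - 29684) = sqrt(74 - 29684) = sqrt(-29610) = 3*I*sqrt(3290)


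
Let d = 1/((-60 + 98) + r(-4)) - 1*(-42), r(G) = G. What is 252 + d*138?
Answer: 102885/17 ≈ 6052.1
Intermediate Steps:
d = 1429/34 (d = 1/((-60 + 98) - 4) - 1*(-42) = 1/(38 - 4) + 42 = 1/34 + 42 = 1429/34 ≈ 42.029)
252 + d*138 = 252 + (1429/34)*138 = 252 + 98601/17 = 102885/17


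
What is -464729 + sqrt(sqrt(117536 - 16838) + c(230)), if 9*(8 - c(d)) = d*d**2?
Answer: -464729 + I*sqrt(12166928 - 9*sqrt(100698))/3 ≈ -4.6473e+5 + 1162.6*I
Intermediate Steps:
c(d) = 8 - d**3/9 (c(d) = 8 - d*d**2/9 = 8 - d**3/9)
-464729 + sqrt(sqrt(117536 - 16838) + c(230)) = -464729 + sqrt(sqrt(117536 - 16838) + (8 - 1/9*230**3)) = -464729 + sqrt(sqrt(100698) + (8 - 1/9*12167000)) = -464729 + sqrt(sqrt(100698) + (8 - 12167000/9)) = -464729 + sqrt(sqrt(100698) - 12166928/9) = -464729 + sqrt(-12166928/9 + sqrt(100698))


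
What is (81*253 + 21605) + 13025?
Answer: 55123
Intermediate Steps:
(81*253 + 21605) + 13025 = (20493 + 21605) + 13025 = 42098 + 13025 = 55123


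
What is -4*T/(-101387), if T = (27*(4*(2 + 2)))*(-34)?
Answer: -58752/101387 ≈ -0.57948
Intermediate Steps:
T = -14688 (T = (27*(4*4))*(-34) = (27*16)*(-34) = 432*(-34) = -14688)
-4*T/(-101387) = -(-58752)/(-101387) = -(-58752)*(-1)/101387 = -4*14688/101387 = -58752/101387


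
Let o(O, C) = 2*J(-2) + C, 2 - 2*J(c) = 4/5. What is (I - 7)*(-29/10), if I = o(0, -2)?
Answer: 1131/50 ≈ 22.620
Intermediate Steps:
J(c) = 3/5 (J(c) = 1 - 2/5 = 3/5)
o(O, C) = 6/5 + C (o(O, C) = 2*(3/5) + C = 6/5 + C)
I = -4/5 (I = 6/5 - 2 = -4/5 ≈ -0.80000)
(I - 7)*(-29/10) = (-4/5 - 7)*(-29/10) = -(-1131)/(5*10) = -39/5*(-29/10) = 1131/50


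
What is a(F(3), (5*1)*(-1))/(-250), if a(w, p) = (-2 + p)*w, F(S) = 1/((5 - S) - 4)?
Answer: -7/500 ≈ -0.014000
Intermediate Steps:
F(S) = 1/(1 - S)
a(w, p) = w*(-2 + p)
a(F(3), (5*1)*(-1))/(-250) = ((-1/(-1 + 3))*(-2 + (5*1)*(-1)))/(-250) = ((-1/2)*(-2 + 5*(-1)))*(-1/250) = ((-1*½)*(-2 - 5))*(-1/250) = -½*(-7)*(-1/250) = (7/2)*(-1/250) = -7/500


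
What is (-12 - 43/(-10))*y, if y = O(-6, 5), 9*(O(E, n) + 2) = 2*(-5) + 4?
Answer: 308/15 ≈ 20.533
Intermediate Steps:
O(E, n) = -8/3 (O(E, n) = -2 + (2*(-5) + 4)/9 = -2 + (-10 + 4)/9 = -2 + (⅑)*(-6) = -2 - ⅔ = -8/3)
y = -8/3 ≈ -2.6667
(-12 - 43/(-10))*y = (-12 - 43/(-10))*(-8/3) = (-12 - 43*(-⅒))*(-8/3) = (-12 + 43/10)*(-8/3) = -77/10*(-8/3) = 308/15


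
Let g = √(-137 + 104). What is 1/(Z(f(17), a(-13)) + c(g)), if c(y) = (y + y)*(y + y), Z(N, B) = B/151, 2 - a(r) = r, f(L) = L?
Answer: -151/19917 ≈ -0.0075815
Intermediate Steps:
a(r) = 2 - r
Z(N, B) = B/151 (Z(N, B) = B*(1/151) = B/151)
g = I*√33 (g = √(-33) = I*√33 ≈ 5.7446*I)
c(y) = 4*y² (c(y) = (2*y)*(2*y) = 4*y²)
1/(Z(f(17), a(-13)) + c(g)) = 1/((2 - 1*(-13))/151 + 4*(I*√33)²) = 1/((2 + 13)/151 + 4*(-33)) = 1/((1/151)*15 - 132) = 1/(15/151 - 132) = 1/(-19917/151) = -151/19917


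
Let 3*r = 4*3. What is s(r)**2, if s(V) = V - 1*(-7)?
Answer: 121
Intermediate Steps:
r = 4 (r = (4*3)/3 = (1/3)*12 = 4)
s(V) = 7 + V (s(V) = V + 7 = 7 + V)
s(r)**2 = (7 + 4)**2 = 11**2 = 121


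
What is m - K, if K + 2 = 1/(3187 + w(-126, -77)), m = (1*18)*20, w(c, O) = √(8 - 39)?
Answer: 3676830813/10157000 + I*√31/10157000 ≈ 362.0 + 5.4817e-7*I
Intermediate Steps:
w(c, O) = I*√31 (w(c, O) = √(-31) = I*√31)
m = 360 (m = 18*20 = 360)
K = -2 + 1/(3187 + I*√31) ≈ -1.9997 - 5.4817e-7*I
m - K = 360 - (-2*√31 + 6373*I)/(√31 - 3187*I)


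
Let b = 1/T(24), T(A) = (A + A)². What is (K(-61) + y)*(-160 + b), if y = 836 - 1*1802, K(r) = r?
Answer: 378592253/2304 ≈ 1.6432e+5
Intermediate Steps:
T(A) = 4*A² (T(A) = (2*A)² = 4*A²)
y = -966 (y = 836 - 1802 = -966)
b = 1/2304 (b = 1/(4*24²) = 1/(4*576) = 1/2304 ≈ 0.00043403)
(K(-61) + y)*(-160 + b) = (-61 - 966)*(-160 + 1/2304) = -1027*(-368639/2304) = 378592253/2304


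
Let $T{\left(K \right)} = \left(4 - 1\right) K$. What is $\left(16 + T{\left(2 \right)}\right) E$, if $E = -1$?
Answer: $-22$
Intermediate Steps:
$T{\left(K \right)} = 3 K$
$\left(16 + T{\left(2 \right)}\right) E = \left(16 + 3 \cdot 2\right) \left(-1\right) = \left(16 + 6\right) \left(-1\right) = 22 \left(-1\right) = -22$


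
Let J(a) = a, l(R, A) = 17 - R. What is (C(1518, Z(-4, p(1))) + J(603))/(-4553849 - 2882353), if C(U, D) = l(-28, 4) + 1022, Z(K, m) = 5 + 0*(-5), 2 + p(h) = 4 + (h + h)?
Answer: -835/3718101 ≈ -0.00022458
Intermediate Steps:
p(h) = 2 + 2*h (p(h) = -2 + (4 + (h + h)) = -2 + (4 + 2*h) = 2 + 2*h)
Z(K, m) = 5 (Z(K, m) = 5 + 0 = 5)
C(U, D) = 1067 (C(U, D) = (17 - 1*(-28)) + 1022 = (17 + 28) + 1022 = 45 + 1022 = 1067)
(C(1518, Z(-4, p(1))) + J(603))/(-4553849 - 2882353) = (1067 + 603)/(-4553849 - 2882353) = 1670/(-7436202) = 1670*(-1/7436202) = -835/3718101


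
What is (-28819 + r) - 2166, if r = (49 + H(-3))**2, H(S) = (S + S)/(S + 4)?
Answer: -29136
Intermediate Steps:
H(S) = 2*S/(4 + S) (H(S) = (2*S)/(4 + S) = 2*S/(4 + S))
r = 1849 (r = (49 + 2*(-3)/(4 - 3))**2 = (49 + 2*(-3)/1)**2 = (49 + 2*(-3)*1)**2 = (49 - 6)**2 = 43**2 = 1849)
(-28819 + r) - 2166 = (-28819 + 1849) - 2166 = -26970 - 2166 = -29136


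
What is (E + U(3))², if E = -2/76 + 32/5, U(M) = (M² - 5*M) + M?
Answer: 410881/36100 ≈ 11.382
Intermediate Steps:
U(M) = M² - 4*M
E = 1211/190 (E = -2*1/76 + 32*(⅕) = -1/38 + 32/5 = 1211/190 ≈ 6.3737)
(E + U(3))² = (1211/190 + 3*(-4 + 3))² = (1211/190 + 3*(-1))² = (1211/190 - 3)² = (641/190)² = 410881/36100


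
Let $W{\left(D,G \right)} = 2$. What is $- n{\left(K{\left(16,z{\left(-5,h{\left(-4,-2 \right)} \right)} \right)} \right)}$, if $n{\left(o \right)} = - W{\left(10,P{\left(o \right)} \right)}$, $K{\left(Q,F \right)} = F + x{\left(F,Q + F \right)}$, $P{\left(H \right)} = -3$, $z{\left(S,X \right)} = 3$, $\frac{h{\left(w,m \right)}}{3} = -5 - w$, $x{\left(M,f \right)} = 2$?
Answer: $2$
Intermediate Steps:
$h{\left(w,m \right)} = -15 - 3 w$ ($h{\left(w,m \right)} = 3 \left(-5 - w\right) = -15 - 3 w$)
$K{\left(Q,F \right)} = 2 + F$ ($K{\left(Q,F \right)} = F + 2 = 2 + F$)
$n{\left(o \right)} = -2$ ($n{\left(o \right)} = \left(-1\right) 2 = -2$)
$- n{\left(K{\left(16,z{\left(-5,h{\left(-4,-2 \right)} \right)} \right)} \right)} = \left(-1\right) \left(-2\right) = 2$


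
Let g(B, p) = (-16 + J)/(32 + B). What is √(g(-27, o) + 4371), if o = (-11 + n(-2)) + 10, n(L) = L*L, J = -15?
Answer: 8*√1705/5 ≈ 66.067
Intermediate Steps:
n(L) = L²
o = 3 (o = (-11 + (-2)²) + 10 = (-11 + 4) + 10 = -7 + 10 = 3)
g(B, p) = -31/(32 + B) (g(B, p) = (-16 - 15)/(32 + B) = -31/(32 + B))
√(g(-27, o) + 4371) = √(-31/(32 - 27) + 4371) = √(-31/5 + 4371) = √(21824/5) = 8*√1705/5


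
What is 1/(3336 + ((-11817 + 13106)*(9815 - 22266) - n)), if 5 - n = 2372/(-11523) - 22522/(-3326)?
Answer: -19162749/307485497940125 ≈ -6.2321e-8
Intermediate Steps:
n = -30002122/19162749 (n = 5 - (2372/(-11523) - 22522/(-3326)) = 5 - (2372*(-1/11523) - 22522*(-1/3326)) = 5 - (-2372/11523 + 11261/1663) = 5 - 1*125815867/19162749 = 5 - 125815867/19162749 = -30002122/19162749 ≈ -1.5656)
1/(3336 + ((-11817 + 13106)*(9815 - 22266) - n)) = 1/(3336 + ((-11817 + 13106)*(9815 - 22266) - 1*(-30002122/19162749))) = 1/(3336 + (1289*(-12451) + 30002122/19162749)) = 1/(3336 + (-16049339 + 30002122/19162749)) = 1/(3336 - 307549424870789/19162749) = 1/(-307485497940125/19162749) = -19162749/307485497940125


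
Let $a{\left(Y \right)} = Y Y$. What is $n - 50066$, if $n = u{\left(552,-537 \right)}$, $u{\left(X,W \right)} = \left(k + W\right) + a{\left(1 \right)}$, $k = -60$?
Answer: $-50662$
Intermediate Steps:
$a{\left(Y \right)} = Y^{2}$
$u{\left(X,W \right)} = -59 + W$ ($u{\left(X,W \right)} = \left(-60 + W\right) + 1^{2} = \left(-60 + W\right) + 1 = -59 + W$)
$n = -596$ ($n = -59 - 537 = -596$)
$n - 50066 = -596 - 50066 = -50662$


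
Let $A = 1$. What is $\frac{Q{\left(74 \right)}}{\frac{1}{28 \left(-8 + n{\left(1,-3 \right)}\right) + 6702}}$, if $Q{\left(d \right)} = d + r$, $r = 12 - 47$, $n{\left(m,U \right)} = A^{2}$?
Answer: $253734$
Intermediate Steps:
$n{\left(m,U \right)} = 1$ ($n{\left(m,U \right)} = 1^{2} = 1$)
$r = -35$ ($r = 12 - 47 = -35$)
$Q{\left(d \right)} = -35 + d$ ($Q{\left(d \right)} = d - 35 = -35 + d$)
$\frac{Q{\left(74 \right)}}{\frac{1}{28 \left(-8 + n{\left(1,-3 \right)}\right) + 6702}} = \frac{-35 + 74}{\frac{1}{28 \left(-8 + 1\right) + 6702}} = \frac{39}{\frac{1}{28 \left(-7\right) + 6702}} = \frac{39}{\frac{1}{-196 + 6702}} = \frac{39}{\frac{1}{6506}} = 39 \frac{1}{\frac{1}{6506}} = 39 \cdot 6506 = 253734$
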